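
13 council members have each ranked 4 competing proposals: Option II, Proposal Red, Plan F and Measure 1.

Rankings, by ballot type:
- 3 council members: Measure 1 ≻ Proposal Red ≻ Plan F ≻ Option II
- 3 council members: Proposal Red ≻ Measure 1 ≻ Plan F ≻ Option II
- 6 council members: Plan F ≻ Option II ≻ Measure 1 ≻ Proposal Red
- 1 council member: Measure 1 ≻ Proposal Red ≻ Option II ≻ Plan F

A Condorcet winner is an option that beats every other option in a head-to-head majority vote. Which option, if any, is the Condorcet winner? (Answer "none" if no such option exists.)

Measure 1

Check each pair by majority over 13 ballots:
Option II–Proposal Red: Proposal Red 7–6.
Option II–Plan F: Plan F 12–1.
Option II vs Measure 1: Measure 1 wins 7–6.
Proposal Red–Plan F: Proposal Red 7–6.
Proposal Red vs Measure 1: Measure 1, 10–3.
Plan F–Measure 1: Measure 1 7–6.
Measure 1 wins every pairwise contest, so Measure 1 is the Condorcet winner.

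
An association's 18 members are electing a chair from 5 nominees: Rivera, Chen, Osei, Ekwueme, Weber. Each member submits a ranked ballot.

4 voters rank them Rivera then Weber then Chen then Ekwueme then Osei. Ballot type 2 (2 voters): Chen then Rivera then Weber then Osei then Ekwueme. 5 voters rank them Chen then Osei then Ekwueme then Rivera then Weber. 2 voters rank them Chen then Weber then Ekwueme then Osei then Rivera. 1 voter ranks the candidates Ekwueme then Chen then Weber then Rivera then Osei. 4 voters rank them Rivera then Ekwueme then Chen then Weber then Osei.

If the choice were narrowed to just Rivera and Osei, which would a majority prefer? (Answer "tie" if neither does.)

Ballots ranking Rivera above Osei: 4 + 2 + 1 + 4 = 11.
Ballots ranking Osei above Rivera: 18 − 11 = 7.
Rivera wins the head-to-head 11–7.

Rivera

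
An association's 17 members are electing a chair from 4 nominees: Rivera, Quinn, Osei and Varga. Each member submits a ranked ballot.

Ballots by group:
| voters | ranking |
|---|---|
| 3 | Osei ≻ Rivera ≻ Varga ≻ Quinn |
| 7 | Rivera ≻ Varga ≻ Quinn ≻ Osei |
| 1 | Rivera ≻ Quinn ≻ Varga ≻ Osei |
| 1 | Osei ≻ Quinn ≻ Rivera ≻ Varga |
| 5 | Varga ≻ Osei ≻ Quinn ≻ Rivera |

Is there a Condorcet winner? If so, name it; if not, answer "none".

Head-to-head results (17 voters):
Rivera vs Quinn: Rivera, 11–6.
Rivera–Osei: Osei 9–8.
Rivera–Varga: Rivera 12–5.
Quinn vs Osei: Osei wins 9–8.
Quinn–Varga: Varga 15–2.
Osei–Varga: Varga 13–4.
Each candidate drops at least one matchup (Rivera loses to Osei; Quinn loses to Rivera; Osei loses to Varga; Varga loses to Rivera); the cycle Rivera > Varga > Osei > Rivera rules out a Condorcet winner.

none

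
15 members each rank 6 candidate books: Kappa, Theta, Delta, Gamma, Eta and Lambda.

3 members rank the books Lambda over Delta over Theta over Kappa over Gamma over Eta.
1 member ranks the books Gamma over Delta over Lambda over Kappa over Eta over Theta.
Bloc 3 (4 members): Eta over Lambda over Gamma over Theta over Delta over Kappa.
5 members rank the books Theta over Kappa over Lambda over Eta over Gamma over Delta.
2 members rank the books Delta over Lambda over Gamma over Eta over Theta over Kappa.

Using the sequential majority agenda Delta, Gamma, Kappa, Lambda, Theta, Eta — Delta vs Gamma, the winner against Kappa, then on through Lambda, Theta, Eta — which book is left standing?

Round 1: Delta vs Gamma — 5–10, Gamma advances.
Round 2: Gamma vs Kappa — 7–8, Kappa advances.
Round 3: Kappa vs Lambda — 5–10, Lambda advances.
Round 4: Lambda vs Theta — 10–5, Lambda advances.
Round 5: Lambda vs Eta — 11–4, Lambda advances.
The agenda winner is Lambda.

Lambda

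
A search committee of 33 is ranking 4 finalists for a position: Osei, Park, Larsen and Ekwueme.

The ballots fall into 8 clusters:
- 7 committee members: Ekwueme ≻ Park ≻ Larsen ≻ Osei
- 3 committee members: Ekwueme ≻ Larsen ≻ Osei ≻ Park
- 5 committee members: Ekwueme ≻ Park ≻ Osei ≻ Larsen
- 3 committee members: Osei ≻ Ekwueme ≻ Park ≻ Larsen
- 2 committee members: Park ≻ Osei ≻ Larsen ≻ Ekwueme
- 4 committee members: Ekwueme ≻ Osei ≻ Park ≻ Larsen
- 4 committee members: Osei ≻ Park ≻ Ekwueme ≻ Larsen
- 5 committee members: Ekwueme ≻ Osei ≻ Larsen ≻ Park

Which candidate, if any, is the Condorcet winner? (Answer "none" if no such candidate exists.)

Check each pair by majority over 33 ballots:
Osei vs Park: Osei wins 19–14.
Osei–Larsen: Osei 23–10.
Osei–Ekwueme: Ekwueme 24–9.
Park–Larsen: Park 25–8.
Park–Ekwueme: Ekwueme 27–6.
Larsen–Ekwueme: Ekwueme 31–2.
Only Ekwueme has no losses; Ekwueme is the Condorcet winner.

Ekwueme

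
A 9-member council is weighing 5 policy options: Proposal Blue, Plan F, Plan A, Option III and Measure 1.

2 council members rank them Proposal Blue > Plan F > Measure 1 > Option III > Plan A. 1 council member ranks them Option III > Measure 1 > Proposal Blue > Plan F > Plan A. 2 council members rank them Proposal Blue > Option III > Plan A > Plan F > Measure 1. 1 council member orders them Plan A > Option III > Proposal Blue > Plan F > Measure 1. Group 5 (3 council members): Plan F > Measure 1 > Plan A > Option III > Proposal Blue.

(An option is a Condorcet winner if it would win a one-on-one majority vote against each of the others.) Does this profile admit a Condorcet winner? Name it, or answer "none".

none

Check each pair by majority over 9 ballots:
Proposal Blue vs Plan F: Proposal Blue, 6–3.
Proposal Blue vs Plan A: Proposal Blue, 5–4.
Proposal Blue vs Option III: Option III wins 5–4.
Proposal Blue vs Measure 1: Proposal Blue, 5–4.
Plan F–Plan A: Plan F 6–3.
Plan F vs Option III: Plan F, 5–4.
Plan F vs Measure 1: Plan F wins 8–1.
Plan A vs Option III: Option III, 5–4.
Plan A vs Measure 1: Measure 1, 6–3.
Option III vs Measure 1: Measure 1, 5–4.
Each option drops at least one matchup (Proposal Blue loses to Option III; Plan F loses to Proposal Blue; Plan A loses to Proposal Blue; Option III loses to Plan F; Measure 1 loses to Proposal Blue); the cycle Proposal Blue → Plan F → Option III → Proposal Blue rules out a Condorcet winner.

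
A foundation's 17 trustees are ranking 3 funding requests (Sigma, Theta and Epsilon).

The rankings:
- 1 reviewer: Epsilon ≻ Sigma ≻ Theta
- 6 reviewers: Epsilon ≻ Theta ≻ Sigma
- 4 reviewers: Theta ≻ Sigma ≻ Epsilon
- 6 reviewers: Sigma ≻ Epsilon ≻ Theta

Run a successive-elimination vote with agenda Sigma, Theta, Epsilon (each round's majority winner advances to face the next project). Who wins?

Round 1: Sigma vs Theta — 7–10, Theta advances.
Round 2: Theta vs Epsilon — 4–13, Epsilon advances.
Epsilon survives the agenda.

Epsilon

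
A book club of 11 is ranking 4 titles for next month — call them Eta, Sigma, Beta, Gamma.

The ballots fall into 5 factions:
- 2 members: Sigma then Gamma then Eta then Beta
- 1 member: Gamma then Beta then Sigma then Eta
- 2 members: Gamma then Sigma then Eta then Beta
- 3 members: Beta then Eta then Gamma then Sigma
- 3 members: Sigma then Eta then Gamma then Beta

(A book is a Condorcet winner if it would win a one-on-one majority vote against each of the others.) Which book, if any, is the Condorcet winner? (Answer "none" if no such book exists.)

none

Head-to-head results (11 members):
Eta vs Sigma: Sigma, 8–3.
Eta–Beta: Eta 7–4.
Eta vs Gamma: Eta wins 6–5.
Sigma vs Beta: Sigma preferred on 2+2+3 = 7 ballots; Sigma wins 7–4.
Sigma vs Gamma: 2+3 = 5 for Sigma, 6 for Gamma — Gamma by 6–5.
Beta vs Gamma: Gamma, 8–3.
Every book loses at least once (Eta loses to Sigma; Sigma loses to Gamma; Beta loses to Eta; Gamma loses to Eta). The majority relation contains the cycle Eta > Gamma > Sigma > Eta, so there is no Condorcet winner.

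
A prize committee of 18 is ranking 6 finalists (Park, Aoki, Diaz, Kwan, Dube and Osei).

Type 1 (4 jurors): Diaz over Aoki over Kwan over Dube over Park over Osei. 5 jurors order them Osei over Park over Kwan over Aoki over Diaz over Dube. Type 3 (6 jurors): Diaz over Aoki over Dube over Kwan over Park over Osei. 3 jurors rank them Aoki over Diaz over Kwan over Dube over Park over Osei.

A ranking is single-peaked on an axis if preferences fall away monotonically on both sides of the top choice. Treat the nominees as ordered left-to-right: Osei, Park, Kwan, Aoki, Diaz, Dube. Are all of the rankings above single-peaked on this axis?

yes

Axis positions: Osei=1, Park=2, Kwan=3, Aoki=4, Diaz=5, Dube=6.
Type 1 (peak Diaz at position 5): ranking walks positions 5-4-3-6-2-1, expanding outward from the peak — single-peaked.
Type 2 (peak Osei at position 1): ranking walks positions 1-2-3-4-5-6, expanding outward from the peak — single-peaked.
Type 3 (peak Diaz at position 5): ranking walks positions 5-4-6-3-2-1, expanding outward from the peak — single-peaked.
Type 4 (peak Aoki at position 4): ranking walks positions 4-5-3-6-2-1, expanding outward from the peak — single-peaked.
Every ranking is single-peaked on this axis.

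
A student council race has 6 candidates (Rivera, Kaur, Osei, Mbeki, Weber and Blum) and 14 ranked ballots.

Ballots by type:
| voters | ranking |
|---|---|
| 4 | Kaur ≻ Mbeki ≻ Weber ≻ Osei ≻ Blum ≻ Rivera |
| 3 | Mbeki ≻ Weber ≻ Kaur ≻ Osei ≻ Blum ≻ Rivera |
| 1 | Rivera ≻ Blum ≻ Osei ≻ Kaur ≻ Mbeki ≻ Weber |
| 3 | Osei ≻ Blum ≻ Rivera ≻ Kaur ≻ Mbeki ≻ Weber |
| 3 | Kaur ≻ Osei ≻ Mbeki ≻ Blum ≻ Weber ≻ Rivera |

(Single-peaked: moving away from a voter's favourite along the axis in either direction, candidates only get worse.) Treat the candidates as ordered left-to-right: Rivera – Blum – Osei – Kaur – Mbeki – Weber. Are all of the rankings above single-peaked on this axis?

Axis positions: Rivera=1, Blum=2, Osei=3, Kaur=4, Mbeki=5, Weber=6.
Type 1 (peak Kaur at position 4): ranking walks positions 4-5-6-3-2-1, expanding outward from the peak — single-peaked.
Type 2 (peak Mbeki at position 5): ranking walks positions 5-6-4-3-2-1, expanding outward from the peak — single-peaked.
Type 3 (peak Rivera at position 1): ranking walks positions 1-2-3-4-5-6, expanding outward from the peak — single-peaked.
Type 4 (peak Osei at position 3): ranking walks positions 3-2-1-4-5-6, expanding outward from the peak — single-peaked.
Type 5 (peak Kaur at position 4): ranking walks positions 4-3-5-2-6-1, expanding outward from the peak — single-peaked.
Every ranking is single-peaked on this axis.

yes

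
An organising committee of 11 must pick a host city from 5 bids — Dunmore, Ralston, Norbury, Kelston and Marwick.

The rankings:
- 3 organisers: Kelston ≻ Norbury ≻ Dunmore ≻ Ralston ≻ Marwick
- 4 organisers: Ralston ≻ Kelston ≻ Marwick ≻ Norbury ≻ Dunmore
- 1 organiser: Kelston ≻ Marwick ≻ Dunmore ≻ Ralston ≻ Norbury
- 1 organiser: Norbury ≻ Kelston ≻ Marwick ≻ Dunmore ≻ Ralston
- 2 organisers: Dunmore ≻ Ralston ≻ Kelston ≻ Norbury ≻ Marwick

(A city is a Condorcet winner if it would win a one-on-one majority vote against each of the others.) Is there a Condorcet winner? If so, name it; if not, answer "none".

none

Head-to-head results (11 organisers):
Dunmore vs Ralston: Dunmore is ranked higher on 3+1+1+2 = 7 ballots, Ralston on 4. Dunmore wins 7–4.
Dunmore vs Norbury: Dunmore preferred on 1+2 = 3 ballots; Norbury wins 8–3.
Dunmore vs Kelston: 2 for Dunmore, 9 for Kelston — Kelston by 9–2.
Dunmore vs Marwick: 3+2 = 5 for Dunmore, 6 for Marwick — Marwick by 6–5.
Ralston vs Norbury: Ralston is ranked higher on 4+1+2 = 7 ballots, Norbury on 4. Ralston wins 7–4.
Ralston vs Kelston: Ralston preferred on 4+2 = 6 ballots; Ralston wins 6–5.
Ralston vs Marwick: 9 to 2, Ralston.
Norbury vs Kelston: 1 to 10, Kelston.
Norbury vs Marwick: 3+1+2 = 6 for Norbury, 5 for Marwick — Norbury by 6–5.
Kelston vs Marwick: 11 to 0, Kelston.
No city is unbeaten: Dunmore loses to Norbury; Ralston loses to Dunmore; Norbury loses to Ralston; Kelston loses to Ralston; Marwick loses to Ralston. In particular Dunmore > Ralston > Norbury > Dunmore is a majority cycle — no Condorcet winner exists.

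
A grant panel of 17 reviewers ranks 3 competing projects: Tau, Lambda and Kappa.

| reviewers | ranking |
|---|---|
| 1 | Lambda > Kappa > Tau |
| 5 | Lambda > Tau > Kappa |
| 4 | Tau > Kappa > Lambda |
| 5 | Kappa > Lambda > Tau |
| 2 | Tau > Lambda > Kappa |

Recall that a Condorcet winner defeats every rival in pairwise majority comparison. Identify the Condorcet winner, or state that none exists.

none

Head-to-head results (17 reviewers):
Tau vs Lambda: Lambda wins 11–6.
Tau vs Kappa: Tau is ranked higher on 5+4+2 = 11 ballots, Kappa on 6. Tau wins 11–6.
Lambda–Kappa: Kappa 9–8.
No project is unbeaten: Tau loses to Lambda; Lambda loses to Kappa; Kappa loses to Tau. In particular Tau → Kappa → Lambda → Tau is a majority cycle — no Condorcet winner exists.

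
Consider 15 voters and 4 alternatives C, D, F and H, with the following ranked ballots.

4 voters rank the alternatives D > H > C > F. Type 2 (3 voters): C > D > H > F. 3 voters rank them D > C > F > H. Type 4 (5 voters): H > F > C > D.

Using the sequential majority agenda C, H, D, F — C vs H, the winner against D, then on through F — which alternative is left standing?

D

Round 1: C vs H — 6–9, H advances.
Round 2: H vs D — 5–10, D advances.
Round 3: D vs F — 10–5, D advances.
The agenda winner is D.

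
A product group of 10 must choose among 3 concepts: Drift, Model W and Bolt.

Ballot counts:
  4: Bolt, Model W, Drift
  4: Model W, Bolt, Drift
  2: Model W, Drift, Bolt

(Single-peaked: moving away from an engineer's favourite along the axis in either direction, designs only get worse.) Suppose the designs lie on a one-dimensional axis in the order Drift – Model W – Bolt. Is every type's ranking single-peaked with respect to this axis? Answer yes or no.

Axis positions: Drift=1, Model W=2, Bolt=3.
Type 1 (peak Bolt at position 3): ranking walks positions 3-2-1, expanding outward from the peak — single-peaked.
Type 2 (peak Model W at position 2): ranking walks positions 2-3-1, expanding outward from the peak — single-peaked.
Type 3 (peak Model W at position 2): ranking walks positions 2-1-3, expanding outward from the peak — single-peaked.
Every ranking is single-peaked on this axis.

yes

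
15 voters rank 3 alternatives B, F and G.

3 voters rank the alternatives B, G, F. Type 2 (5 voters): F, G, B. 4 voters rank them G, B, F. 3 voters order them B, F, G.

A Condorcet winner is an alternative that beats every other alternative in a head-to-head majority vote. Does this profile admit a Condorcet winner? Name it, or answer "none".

none

Check each pair by majority over 15 ballots:
B vs F: B wins 10–5.
B–G: G 9–6.
F vs G: F preferred on 5+3 = 8 ballots; F wins 8–7.
No alternative is unbeaten: B loses to G; F loses to B; G loses to F. In particular B → F → G → B is a majority cycle — no Condorcet winner exists.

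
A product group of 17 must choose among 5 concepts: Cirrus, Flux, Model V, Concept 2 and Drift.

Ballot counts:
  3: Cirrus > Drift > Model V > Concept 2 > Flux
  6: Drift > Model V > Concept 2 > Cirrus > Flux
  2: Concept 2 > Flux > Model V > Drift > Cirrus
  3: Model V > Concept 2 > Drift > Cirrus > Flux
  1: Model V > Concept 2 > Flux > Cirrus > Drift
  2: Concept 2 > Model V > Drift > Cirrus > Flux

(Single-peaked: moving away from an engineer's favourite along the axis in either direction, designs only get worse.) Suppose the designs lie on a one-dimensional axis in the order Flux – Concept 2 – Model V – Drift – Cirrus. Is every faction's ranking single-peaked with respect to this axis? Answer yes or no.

Axis positions: Flux=1, Concept 2=2, Model V=3, Drift=4, Cirrus=5.
Faction 1 (peak Cirrus at position 5): ranking walks positions 5-4-3-2-1, expanding outward from the peak — single-peaked.
Faction 2 (peak Drift at position 4): ranking walks positions 4-3-2-5-1, expanding outward from the peak — single-peaked.
Faction 3 (peak Concept 2 at position 2): ranking walks positions 2-1-3-4-5, expanding outward from the peak — single-peaked.
Faction 4 (peak Model V at position 3): ranking walks positions 3-2-4-5-1, expanding outward from the peak — single-peaked.
Faction 5: ranking walks positions 3-2-1-5-4; Cirrus is ranked above Drift even though Drift lies between Cirrus and the peak Model V on the axis — preferences dip and rise again. Not single-peaked.
Faction 6 (peak Concept 2 at position 2): ranking walks positions 2-3-4-5-1, expanding outward from the peak — single-peaked.
Faction 5 violates single-peakedness, so the profile is not single-peaked on this axis.

no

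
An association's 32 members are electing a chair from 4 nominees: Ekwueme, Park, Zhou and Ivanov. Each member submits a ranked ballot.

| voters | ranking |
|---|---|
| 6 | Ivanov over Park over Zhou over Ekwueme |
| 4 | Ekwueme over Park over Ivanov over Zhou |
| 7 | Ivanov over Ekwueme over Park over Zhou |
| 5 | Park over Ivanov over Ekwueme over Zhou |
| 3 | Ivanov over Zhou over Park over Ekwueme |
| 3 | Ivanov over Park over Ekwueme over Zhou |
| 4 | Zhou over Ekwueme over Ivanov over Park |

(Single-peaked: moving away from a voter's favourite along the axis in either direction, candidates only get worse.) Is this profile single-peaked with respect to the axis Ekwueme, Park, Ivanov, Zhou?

Axis positions: Ekwueme=1, Park=2, Ivanov=3, Zhou=4.
Cluster 1 (peak Ivanov at position 3): ranking walks positions 3-2-4-1, expanding outward from the peak — single-peaked.
Cluster 2 (peak Ekwueme at position 1): ranking walks positions 1-2-3-4, expanding outward from the peak — single-peaked.
Cluster 3: ranking walks positions 3-1-2-4; Ekwueme is ranked above Park even though Park lies between Ekwueme and the peak Ivanov on the axis — preferences dip and rise again. Not single-peaked.
Cluster 4 (peak Park at position 2): ranking walks positions 2-3-1-4, expanding outward from the peak — single-peaked.
Cluster 5 (peak Ivanov at position 3): ranking walks positions 3-4-2-1, expanding outward from the peak — single-peaked.
Cluster 6 (peak Ivanov at position 3): ranking walks positions 3-2-1-4, expanding outward from the peak — single-peaked.
Cluster 7: ranking walks positions 4-1-3-2; Ekwueme is ranked above Ivanov even though Ivanov lies between Ekwueme and the peak Zhou on the axis — preferences dip and rise again. Not single-peaked.
Cluster 3 violates single-peakedness, so the profile is not single-peaked on this axis.

no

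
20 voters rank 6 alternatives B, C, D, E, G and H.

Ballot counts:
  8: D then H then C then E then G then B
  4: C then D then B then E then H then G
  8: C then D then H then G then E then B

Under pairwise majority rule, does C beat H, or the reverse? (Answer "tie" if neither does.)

Ballots ranking C above H: 4 + 8 = 12.
Ballots ranking H above C: 20 − 12 = 8.
C wins the head-to-head 12–8.

C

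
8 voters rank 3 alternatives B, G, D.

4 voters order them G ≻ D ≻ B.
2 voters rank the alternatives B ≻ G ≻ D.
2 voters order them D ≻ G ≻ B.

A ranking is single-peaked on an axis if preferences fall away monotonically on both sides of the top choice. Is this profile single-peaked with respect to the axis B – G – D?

Axis positions: B=1, G=2, D=3.
Group 1 (peak G at position 2): ranking walks positions 2-3-1, expanding outward from the peak — single-peaked.
Group 2 (peak B at position 1): ranking walks positions 1-2-3, expanding outward from the peak — single-peaked.
Group 3 (peak D at position 3): ranking walks positions 3-2-1, expanding outward from the peak — single-peaked.
Every ranking is single-peaked on this axis.

yes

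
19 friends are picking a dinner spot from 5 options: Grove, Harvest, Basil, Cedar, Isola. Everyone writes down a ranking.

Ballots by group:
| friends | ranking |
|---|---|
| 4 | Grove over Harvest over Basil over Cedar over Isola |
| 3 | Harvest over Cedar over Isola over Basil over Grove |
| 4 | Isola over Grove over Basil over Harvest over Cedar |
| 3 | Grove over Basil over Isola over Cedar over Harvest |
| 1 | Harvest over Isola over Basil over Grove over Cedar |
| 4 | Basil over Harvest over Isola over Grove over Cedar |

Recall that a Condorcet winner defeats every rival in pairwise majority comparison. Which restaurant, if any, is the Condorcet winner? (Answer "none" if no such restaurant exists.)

none

Check each pair by majority over 19 ballots:
Grove vs Harvest: Grove wins 11–8.
Grove vs Basil: Grove, 11–8.
Grove vs Cedar: Grove wins 16–3.
Grove vs Isola: Isola, 12–7.
Harvest vs Basil: Basil wins 11–8.
Harvest vs Cedar: 16 to 3, Harvest.
Harvest vs Isola: 4+3+1+4 = 12 for Harvest, 7 for Isola — Harvest by 12–7.
Basil vs Cedar: Basil wins 16–3.
Basil vs Isola: 11 to 8, Basil.
Cedar vs Isola: 7 to 12, Isola.
Every restaurant loses at least once (Grove loses to Isola; Harvest loses to Grove; Basil loses to Grove; Cedar loses to Grove; Isola loses to Harvest). The majority relation contains the cycle Grove > Harvest > Isola > Grove, so there is no Condorcet winner.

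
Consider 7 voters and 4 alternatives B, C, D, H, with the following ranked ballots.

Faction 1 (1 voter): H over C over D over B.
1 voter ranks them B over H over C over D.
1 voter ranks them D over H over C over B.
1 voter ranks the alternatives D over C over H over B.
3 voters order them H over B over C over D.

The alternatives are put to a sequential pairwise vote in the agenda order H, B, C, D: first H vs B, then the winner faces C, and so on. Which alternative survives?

Round 1: H vs B — 6–1, H advances.
Round 2: H vs C — 6–1, H advances.
Round 3: H vs D — 5–2, H advances.
H survives the agenda.

H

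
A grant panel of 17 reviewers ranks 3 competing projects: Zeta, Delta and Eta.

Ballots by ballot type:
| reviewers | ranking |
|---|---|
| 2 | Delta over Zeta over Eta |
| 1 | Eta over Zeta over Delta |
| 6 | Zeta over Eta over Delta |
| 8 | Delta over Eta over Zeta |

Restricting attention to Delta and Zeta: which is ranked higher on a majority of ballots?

Ballots ranking Delta above Zeta: 2 + 8 = 10.
Ballots ranking Zeta above Delta: 17 − 10 = 7.
Delta wins the head-to-head 10–7.

Delta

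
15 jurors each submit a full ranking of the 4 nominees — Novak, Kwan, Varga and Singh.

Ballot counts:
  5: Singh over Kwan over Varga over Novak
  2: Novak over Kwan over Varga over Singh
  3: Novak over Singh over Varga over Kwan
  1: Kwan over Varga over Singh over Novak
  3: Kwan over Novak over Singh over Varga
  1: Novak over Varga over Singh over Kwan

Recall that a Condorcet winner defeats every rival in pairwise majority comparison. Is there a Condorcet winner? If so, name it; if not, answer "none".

none

Head-to-head results (15 jurors):
Novak vs Kwan: Novak is ranked higher on 2+3+1 = 6 ballots, Kwan on 9. Kwan wins 9–6.
Novak vs Varga: 9 to 6, Novak.
Novak vs Singh: 2+3+3+1 = 9 for Novak, 6 for Singh — Novak by 9–6.
Kwan vs Varga: 5+2+1+3 = 11 for Kwan, 4 for Varga — Kwan by 11–4.
Kwan vs Singh: Kwan preferred on 2+1+3 = 6 ballots; Singh wins 9–6.
Varga vs Singh: 4 to 11, Singh.
Each nominee drops at least one matchup (Novak loses to Kwan; Kwan loses to Singh; Varga loses to Novak; Singh loses to Novak); the cycle Novak → Singh → Kwan → Novak rules out a Condorcet winner.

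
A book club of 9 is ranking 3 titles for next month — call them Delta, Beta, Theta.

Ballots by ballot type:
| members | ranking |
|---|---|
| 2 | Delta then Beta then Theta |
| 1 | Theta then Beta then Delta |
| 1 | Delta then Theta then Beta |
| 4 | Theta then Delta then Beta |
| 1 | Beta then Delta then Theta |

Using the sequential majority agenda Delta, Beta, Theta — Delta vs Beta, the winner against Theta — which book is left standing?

Theta

Round 1: Delta vs Beta — 7–2, Delta advances.
Round 2: Delta vs Theta — 4–5, Theta advances.
Theta survives the agenda.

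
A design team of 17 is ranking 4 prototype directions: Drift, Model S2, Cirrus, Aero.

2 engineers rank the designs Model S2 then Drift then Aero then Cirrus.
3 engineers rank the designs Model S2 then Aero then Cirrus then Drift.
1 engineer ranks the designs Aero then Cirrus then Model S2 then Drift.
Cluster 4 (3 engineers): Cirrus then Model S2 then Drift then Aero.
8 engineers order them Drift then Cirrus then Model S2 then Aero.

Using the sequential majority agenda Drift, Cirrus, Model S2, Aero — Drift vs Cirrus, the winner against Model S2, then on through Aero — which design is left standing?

Round 1: Drift vs Cirrus — 10–7, Drift advances.
Round 2: Drift vs Model S2 — 8–9, Model S2 advances.
Round 3: Model S2 vs Aero — 16–1, Model S2 advances.
Model S2 survives the agenda.

Model S2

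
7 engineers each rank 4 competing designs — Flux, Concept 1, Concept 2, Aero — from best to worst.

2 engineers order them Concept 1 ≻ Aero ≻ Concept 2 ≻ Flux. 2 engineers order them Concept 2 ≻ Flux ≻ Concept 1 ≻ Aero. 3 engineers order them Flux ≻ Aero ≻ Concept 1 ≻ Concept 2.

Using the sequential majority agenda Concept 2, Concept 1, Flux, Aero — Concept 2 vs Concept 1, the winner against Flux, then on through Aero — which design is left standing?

Round 1: Concept 2 vs Concept 1 — 2–5, Concept 1 advances.
Round 2: Concept 1 vs Flux — 2–5, Flux advances.
Round 3: Flux vs Aero — 5–2, Flux advances.
The agenda winner is Flux.

Flux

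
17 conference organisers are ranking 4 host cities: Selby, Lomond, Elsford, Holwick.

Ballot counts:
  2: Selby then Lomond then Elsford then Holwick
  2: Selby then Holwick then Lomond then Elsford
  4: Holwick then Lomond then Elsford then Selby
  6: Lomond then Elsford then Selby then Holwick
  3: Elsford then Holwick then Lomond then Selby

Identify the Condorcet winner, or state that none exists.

none

Head-to-head results (17 organisers):
Selby–Lomond: Lomond 13–4.
Selby vs Elsford: Elsford wins 13–4.
Selby–Holwick: Selby 10–7.
Lomond vs Elsford: Lomond is ranked higher on 2+2+4+6 = 14 ballots, Elsford on 3. Lomond wins 14–3.
Lomond vs Holwick: Holwick, 9–8.
Elsford vs Holwick: Elsford, 11–6.
Every city loses at least once (Selby loses to Lomond; Lomond loses to Holwick; Elsford loses to Lomond; Holwick loses to Selby). The majority relation contains the cycle Selby beats Holwick beats Lomond beats Selby, so there is no Condorcet winner.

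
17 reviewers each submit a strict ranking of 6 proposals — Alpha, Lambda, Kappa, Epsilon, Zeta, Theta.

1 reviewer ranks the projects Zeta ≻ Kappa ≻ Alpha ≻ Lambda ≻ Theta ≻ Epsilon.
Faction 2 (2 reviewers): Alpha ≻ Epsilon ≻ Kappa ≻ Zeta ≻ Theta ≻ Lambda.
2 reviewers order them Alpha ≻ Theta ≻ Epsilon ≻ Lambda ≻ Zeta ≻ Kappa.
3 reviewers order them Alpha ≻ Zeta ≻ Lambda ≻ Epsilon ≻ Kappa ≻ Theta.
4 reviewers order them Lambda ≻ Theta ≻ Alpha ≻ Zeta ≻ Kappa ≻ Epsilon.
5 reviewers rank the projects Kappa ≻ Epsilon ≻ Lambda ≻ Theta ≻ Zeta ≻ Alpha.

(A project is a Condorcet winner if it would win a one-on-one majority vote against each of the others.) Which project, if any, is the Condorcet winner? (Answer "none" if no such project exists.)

none

Check each pair by majority over 17 ballots:
Alpha vs Lambda: Lambda wins 9–8.
Alpha vs Kappa: Alpha, 11–6.
Alpha vs Epsilon: Alpha, 12–5.
Alpha vs Zeta: Alpha, 11–6.
Alpha vs Theta: Theta wins 9–8.
Lambda vs Kappa: Lambda wins 9–8.
Lambda vs Epsilon: Epsilon, 9–8.
Lambda–Zeta: Lambda 11–6.
Lambda–Theta: Lambda 13–4.
Kappa vs Epsilon: Kappa, 10–7.
Kappa–Zeta: Zeta 10–7.
Kappa vs Theta: Kappa, 11–6.
Epsilon–Zeta: Epsilon 9–8.
Epsilon–Theta: Epsilon 10–7.
Zeta vs Theta: Theta, 11–6.
No project is unbeaten: Alpha loses to Lambda; Lambda loses to Epsilon; Kappa loses to Alpha; Epsilon loses to Alpha; Zeta loses to Alpha; Theta loses to Lambda. In particular Alpha beats Kappa beats Theta beats Alpha is a majority cycle — no Condorcet winner exists.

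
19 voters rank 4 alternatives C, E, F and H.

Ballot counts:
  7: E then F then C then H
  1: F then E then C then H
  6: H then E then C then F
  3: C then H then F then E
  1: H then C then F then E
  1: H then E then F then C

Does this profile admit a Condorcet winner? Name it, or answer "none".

Head-to-head results (19 voters):
C vs E: C is ranked higher on 3+1 = 4 ballots, E on 15. E wins 15–4.
C vs F: C is ranked higher on 6+3+1 = 10 ballots, F on 9. C wins 10–9.
C vs H: C preferred on 7+1+3 = 11 ballots; C wins 11–8.
E vs F: E is ranked higher on 7+6+1 = 14 ballots, F on 5. E wins 14–5.
E vs H: E is ranked higher on 7+1 = 8 ballots, H on 11. H wins 11–8.
F vs H: F preferred on 7+1 = 8 ballots; H wins 11–8.
Every alternative loses at least once (C loses to E; E loses to H; F loses to C; H loses to C). The majority relation contains the cycle C beats H beats E beats C, so there is no Condorcet winner.

none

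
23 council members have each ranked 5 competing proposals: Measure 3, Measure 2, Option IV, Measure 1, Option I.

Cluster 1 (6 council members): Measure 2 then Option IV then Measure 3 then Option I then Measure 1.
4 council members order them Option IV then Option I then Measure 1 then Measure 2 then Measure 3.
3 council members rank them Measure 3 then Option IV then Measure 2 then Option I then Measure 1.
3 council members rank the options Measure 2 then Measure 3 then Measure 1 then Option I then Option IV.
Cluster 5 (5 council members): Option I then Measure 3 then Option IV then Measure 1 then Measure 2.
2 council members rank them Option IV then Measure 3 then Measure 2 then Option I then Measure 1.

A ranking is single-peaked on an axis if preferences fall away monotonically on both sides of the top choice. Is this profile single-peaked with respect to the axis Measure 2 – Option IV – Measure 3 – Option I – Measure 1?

Axis positions: Measure 2=1, Option IV=2, Measure 3=3, Option I=4, Measure 1=5.
Cluster 1 (peak Measure 2 at position 1): ranking walks positions 1-2-3-4-5, expanding outward from the peak — single-peaked.
Cluster 2: ranking walks positions 2-4-5-1-3; Option I is ranked above Measure 3 even though Measure 3 lies between Option I and the peak Option IV on the axis — preferences dip and rise again. Not single-peaked.
Cluster 3 (peak Measure 3 at position 3): ranking walks positions 3-2-1-4-5, expanding outward from the peak — single-peaked.
Cluster 4: ranking walks positions 1-3-5-4-2; Measure 3 is ranked above Option IV even though Option IV lies between Measure 3 and the peak Measure 2 on the axis — preferences dip and rise again. Not single-peaked.
Cluster 5 (peak Option I at position 4): ranking walks positions 4-3-2-5-1, expanding outward from the peak — single-peaked.
Cluster 6 (peak Option IV at position 2): ranking walks positions 2-3-1-4-5, expanding outward from the peak — single-peaked.
Cluster 2 violates single-peakedness, so the profile is not single-peaked on this axis.

no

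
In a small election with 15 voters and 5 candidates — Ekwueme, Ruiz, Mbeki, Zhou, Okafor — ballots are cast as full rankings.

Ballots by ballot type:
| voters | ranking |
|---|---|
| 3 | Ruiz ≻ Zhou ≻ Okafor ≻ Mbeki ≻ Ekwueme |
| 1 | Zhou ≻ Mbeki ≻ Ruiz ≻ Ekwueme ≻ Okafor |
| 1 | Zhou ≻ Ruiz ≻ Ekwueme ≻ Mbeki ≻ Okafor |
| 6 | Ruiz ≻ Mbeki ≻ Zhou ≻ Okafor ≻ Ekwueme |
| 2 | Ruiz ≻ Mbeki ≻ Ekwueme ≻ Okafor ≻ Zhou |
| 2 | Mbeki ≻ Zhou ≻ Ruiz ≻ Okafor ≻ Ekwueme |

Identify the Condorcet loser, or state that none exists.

Ekwueme

Pairwise majorities:
Ekwueme vs Ruiz: Ruiz, 15–0.
Ekwueme–Mbeki: Mbeki 14–1.
Ekwueme vs Zhou: Zhou wins 13–2.
Ekwueme–Okafor: Okafor 11–4.
Ruiz vs Mbeki: 3+1+6+2 = 12 for Ruiz, 3 for Mbeki — Ruiz by 12–3.
Ruiz vs Zhou: Ruiz, 11–4.
Ruiz vs Okafor: Ruiz wins 15–0.
Mbeki vs Zhou: Mbeki, 10–5.
Mbeki vs Okafor: Mbeki, 12–3.
Zhou vs Okafor: Zhou preferred on 3+1+1+6+2 = 13 ballots; Zhou wins 13–2.
Ekwueme loses to every other candidate — it is the Condorcet loser.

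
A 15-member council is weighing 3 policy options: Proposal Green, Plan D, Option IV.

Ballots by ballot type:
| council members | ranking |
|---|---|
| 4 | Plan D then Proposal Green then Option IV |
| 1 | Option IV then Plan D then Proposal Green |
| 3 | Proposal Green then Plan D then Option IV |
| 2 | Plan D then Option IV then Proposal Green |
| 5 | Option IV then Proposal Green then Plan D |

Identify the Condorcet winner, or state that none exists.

Pairwise majorities:
Proposal Green vs Plan D: Proposal Green wins 8–7.
Proposal Green vs Option IV: Option IV wins 8–7.
Plan D vs Option IV: 4+3+2 = 9 for Plan D, 6 for Option IV — Plan D by 9–6.
No option is unbeaten: Proposal Green loses to Option IV; Plan D loses to Proposal Green; Option IV loses to Plan D. In particular Proposal Green beats Plan D beats Option IV beats Proposal Green is a majority cycle — no Condorcet winner exists.

none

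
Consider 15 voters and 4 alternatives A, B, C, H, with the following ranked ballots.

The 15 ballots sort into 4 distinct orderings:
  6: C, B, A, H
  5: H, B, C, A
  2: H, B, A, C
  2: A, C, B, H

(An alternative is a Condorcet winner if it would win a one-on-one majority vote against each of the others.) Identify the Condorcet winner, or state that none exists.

Pairwise majorities:
A vs B: A preferred on 2 ballots; B wins 13–2.
A vs C: A is ranked higher on 2+2 = 4 ballots, C on 11. C wins 11–4.
A vs H: A is ranked higher on 6+2 = 8 ballots, H on 7. A wins 8–7.
B vs C: B is ranked higher on 5+2 = 7 ballots, C on 8. C wins 8–7.
B vs H: 6+2 = 8 for B, 7 for H — B by 8–7.
C vs H: 8 to 7, C.
C beats each of A, B, H — C is the Condorcet winner.

C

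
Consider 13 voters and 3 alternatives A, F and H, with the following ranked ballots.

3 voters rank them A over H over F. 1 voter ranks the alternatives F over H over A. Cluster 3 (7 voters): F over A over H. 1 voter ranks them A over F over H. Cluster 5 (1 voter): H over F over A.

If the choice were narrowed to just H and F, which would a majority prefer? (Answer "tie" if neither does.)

Ballots ranking H above F: 3 + 1 = 4.
Ballots ranking F above H: 13 − 4 = 9.
F wins the head-to-head 9–4.

F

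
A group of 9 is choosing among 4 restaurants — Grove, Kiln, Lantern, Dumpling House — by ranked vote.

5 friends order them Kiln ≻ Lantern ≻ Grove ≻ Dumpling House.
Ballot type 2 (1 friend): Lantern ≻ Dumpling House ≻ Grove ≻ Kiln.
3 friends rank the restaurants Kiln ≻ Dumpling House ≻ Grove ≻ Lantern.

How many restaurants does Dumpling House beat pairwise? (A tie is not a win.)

Dumpling House against each rival (9 friends):
Dumpling House vs Grove: 4 to 5, Grove.
Dumpling House vs Kiln: 1 to 8, Kiln.
Dumpling House vs Lantern: Lantern wins 6–3.
Dumpling House beats no one; loses to Grove, Kiln, Lantern — 0 pairwise wins.

0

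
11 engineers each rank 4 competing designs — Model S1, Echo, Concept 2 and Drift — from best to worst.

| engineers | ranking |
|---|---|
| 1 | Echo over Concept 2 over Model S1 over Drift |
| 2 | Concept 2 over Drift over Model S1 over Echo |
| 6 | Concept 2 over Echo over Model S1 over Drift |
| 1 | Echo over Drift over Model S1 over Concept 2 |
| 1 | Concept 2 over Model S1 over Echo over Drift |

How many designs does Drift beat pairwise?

Drift against each rival (11 engineers):
Drift–Model S1: Model S1 8–3.
Drift vs Echo: Echo wins 9–2.
Drift vs Concept 2: Drift preferred on 1 ballot; Concept 2 wins 10–1.
Drift beats no one; loses to Model S1, Echo, Concept 2 — 0 pairwise wins.

0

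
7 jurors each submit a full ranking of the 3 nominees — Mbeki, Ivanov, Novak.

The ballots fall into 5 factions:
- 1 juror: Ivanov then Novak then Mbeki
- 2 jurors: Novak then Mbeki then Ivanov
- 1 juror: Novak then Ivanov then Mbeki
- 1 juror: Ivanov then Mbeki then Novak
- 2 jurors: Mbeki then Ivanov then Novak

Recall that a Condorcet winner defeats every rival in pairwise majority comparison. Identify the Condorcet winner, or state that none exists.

none

Head-to-head results (7 jurors):
Mbeki vs Ivanov: Mbeki is ranked higher on 2+2 = 4 ballots, Ivanov on 3. Mbeki wins 4–3.
Mbeki vs Novak: Novak, 4–3.
Ivanov–Novak: Ivanov 4–3.
Every nominee loses at least once (Mbeki loses to Novak; Ivanov loses to Mbeki; Novak loses to Ivanov). The majority relation contains the cycle Mbeki beats Ivanov beats Novak beats Mbeki, so there is no Condorcet winner.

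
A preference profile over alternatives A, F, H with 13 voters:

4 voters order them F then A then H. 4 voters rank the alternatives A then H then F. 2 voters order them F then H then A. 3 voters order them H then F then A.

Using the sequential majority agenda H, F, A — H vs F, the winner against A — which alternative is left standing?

A

Round 1: H vs F — 7–6, H advances.
Round 2: H vs A — 5–8, A advances.
A survives the agenda.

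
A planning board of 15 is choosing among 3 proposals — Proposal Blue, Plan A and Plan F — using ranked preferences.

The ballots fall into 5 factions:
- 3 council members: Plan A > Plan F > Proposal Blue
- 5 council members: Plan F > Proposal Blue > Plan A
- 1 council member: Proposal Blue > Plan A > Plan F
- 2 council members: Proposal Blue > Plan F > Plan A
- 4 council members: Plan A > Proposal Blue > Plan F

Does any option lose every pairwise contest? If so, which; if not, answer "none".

none

Pairwise majorities:
Proposal Blue vs Plan A: Proposal Blue is ranked higher on 5+1+2 = 8 ballots, Plan A on 7. Proposal Blue wins 8–7.
Proposal Blue vs Plan F: 7 to 8, Plan F.
Plan A vs Plan F: Plan A, 8–7.
No option is winless: Proposal Blue beats Plan A; Plan A beats Plan F; Plan F beats Proposal Blue. There is no Condorcet loser.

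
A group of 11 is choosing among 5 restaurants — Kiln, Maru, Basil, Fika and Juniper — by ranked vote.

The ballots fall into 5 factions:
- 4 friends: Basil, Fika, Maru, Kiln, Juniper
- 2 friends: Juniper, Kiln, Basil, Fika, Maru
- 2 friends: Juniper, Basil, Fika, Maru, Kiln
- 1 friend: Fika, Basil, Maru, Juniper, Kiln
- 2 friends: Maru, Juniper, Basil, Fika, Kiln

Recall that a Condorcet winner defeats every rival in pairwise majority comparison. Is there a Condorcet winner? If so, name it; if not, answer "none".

none

Head-to-head results (11 friends):
Kiln vs Maru: Kiln preferred on 2 ballots; Maru wins 9–2.
Kiln vs Basil: 2 to 9, Basil.
Kiln vs Fika: 2 to 9, Fika.
Kiln vs Juniper: 4 to 7, Juniper.
Maru vs Basil: 2 to 9, Basil.
Maru vs Fika: Maru is ranked higher on 2 ballots, Fika on 9. Fika wins 9–2.
Maru vs Juniper: 7 to 4, Maru.
Basil vs Fika: Basil is ranked higher on 4+2+2+2 = 10 ballots, Fika on 1. Basil wins 10–1.
Basil vs Juniper: 5 to 6, Juniper.
Fika vs Juniper: Fika is ranked higher on 4+1 = 5 ballots, Juniper on 6. Juniper wins 6–5.
Every restaurant loses at least once (Kiln loses to Maru; Maru loses to Basil; Basil loses to Juniper; Fika loses to Basil; Juniper loses to Maru). The majority relation contains the cycle Maru > Juniper > Basil > Maru, so there is no Condorcet winner.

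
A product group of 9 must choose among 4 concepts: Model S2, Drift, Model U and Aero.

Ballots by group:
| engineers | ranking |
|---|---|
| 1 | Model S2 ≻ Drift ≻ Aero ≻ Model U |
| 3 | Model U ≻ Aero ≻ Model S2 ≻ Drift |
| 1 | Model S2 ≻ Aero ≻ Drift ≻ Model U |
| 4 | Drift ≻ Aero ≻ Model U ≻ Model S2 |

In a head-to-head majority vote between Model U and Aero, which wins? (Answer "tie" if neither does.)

Aero

Ballots ranking Model U above Aero: 3.
Ballots ranking Aero above Model U: 9 − 3 = 6.
Aero wins the head-to-head 6–3.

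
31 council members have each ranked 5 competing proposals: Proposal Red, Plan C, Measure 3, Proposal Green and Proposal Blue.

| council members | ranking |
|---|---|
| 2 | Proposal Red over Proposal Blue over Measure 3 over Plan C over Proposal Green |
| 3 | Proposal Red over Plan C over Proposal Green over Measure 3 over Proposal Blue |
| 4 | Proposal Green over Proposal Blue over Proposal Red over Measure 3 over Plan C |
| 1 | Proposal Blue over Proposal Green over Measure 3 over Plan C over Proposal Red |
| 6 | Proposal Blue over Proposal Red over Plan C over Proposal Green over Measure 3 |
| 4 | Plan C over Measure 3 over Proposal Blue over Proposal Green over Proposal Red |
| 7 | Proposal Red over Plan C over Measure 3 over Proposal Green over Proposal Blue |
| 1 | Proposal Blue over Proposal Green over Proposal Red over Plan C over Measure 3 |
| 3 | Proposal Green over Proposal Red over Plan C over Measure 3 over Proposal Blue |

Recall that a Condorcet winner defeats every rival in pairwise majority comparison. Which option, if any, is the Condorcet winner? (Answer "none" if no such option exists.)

none

Pairwise majorities:
Proposal Red vs Plan C: Proposal Red is ranked higher on 26 ballots, Plan C on 5. Proposal Red wins 26–5.
Proposal Red vs Measure 3: Proposal Red is ranked higher on 26 ballots, Measure 3 on 5. Proposal Red wins 26–5.
Proposal Red–Proposal Green: Proposal Red 18–13.
Proposal Red vs Proposal Blue: Proposal Blue, 16–15.
Plan C vs Measure 3: Plan C preferred on 3+6+4+7+1+3 = 24 ballots; Plan C wins 24–7.
Plan C vs Proposal Green: Plan C, 22–9.
Plan C–Proposal Blue: Plan C 17–14.
Measure 3 vs Proposal Green: Proposal Green wins 18–13.
Measure 3 vs Proposal Blue: Measure 3 preferred on 3+4+7+3 = 17 ballots; Measure 3 wins 17–14.
Proposal Green vs Proposal Blue: Proposal Green wins 17–14.
No option is unbeaten: Proposal Red loses to Proposal Blue; Plan C loses to Proposal Red; Measure 3 loses to Proposal Red; Proposal Green loses to Proposal Red; Proposal Blue loses to Plan C. In particular Proposal Red → Plan C → Proposal Blue → Proposal Red is a majority cycle — no Condorcet winner exists.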